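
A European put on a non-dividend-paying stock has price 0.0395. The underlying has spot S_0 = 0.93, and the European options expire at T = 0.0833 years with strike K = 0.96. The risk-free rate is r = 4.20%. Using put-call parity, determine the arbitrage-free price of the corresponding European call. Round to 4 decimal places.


Answer: Call price = 0.0129

Derivation:
Put-call parity: C - P = S_0 * exp(-qT) - K * exp(-rT).
S_0 * exp(-qT) = 0.9300 * 1.00000000 = 0.93000000
K * exp(-rT) = 0.9600 * 0.99650751 = 0.95664721
C = P + S*exp(-qT) - K*exp(-rT)
C = 0.0395 + 0.93000000 - 0.95664721 = 0.0129


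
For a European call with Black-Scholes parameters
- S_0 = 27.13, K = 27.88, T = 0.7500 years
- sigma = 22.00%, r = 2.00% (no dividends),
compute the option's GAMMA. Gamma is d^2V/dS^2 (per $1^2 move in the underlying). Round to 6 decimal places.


Answer: Gamma = 0.077144

Derivation:
d1 = 0.0308648346; d2 = -0.1596607543
phi(d1) = 0.3987523019; exp(-qT) = 1.0000000000; exp(-rT) = 0.9851119396
Gamma = exp(-qT) * phi(d1) / (S * sigma * sqrt(T)) = 1.0000000000 * 0.3987523019 / (27.1300 * 0.2200 * 0.8660254038) = 0.077144


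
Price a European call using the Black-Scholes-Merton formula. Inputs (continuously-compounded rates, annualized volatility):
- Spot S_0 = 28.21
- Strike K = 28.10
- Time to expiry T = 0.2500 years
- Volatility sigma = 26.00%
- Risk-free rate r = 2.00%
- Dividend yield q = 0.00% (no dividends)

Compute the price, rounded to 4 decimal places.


Answer: Price = 1.5840

Derivation:
d1 = (ln(S/K) + (r - q + 0.5*sigma^2) * T) / (sigma * sqrt(T)) = 0.13351499
d2 = d1 - sigma * sqrt(T) = 0.00351499
exp(-rT) = 0.99501248; exp(-qT) = 1.00000000
C = S_0 * exp(-qT) * N(d1) - K * exp(-rT) * N(d2)
N(d1) = 0.55310694; N(d2) = 0.50140228
C = 28.2100 * 1.00000000 * 0.55310694 - 28.1000 * 0.99501248 * 0.50140228 = 1.5840


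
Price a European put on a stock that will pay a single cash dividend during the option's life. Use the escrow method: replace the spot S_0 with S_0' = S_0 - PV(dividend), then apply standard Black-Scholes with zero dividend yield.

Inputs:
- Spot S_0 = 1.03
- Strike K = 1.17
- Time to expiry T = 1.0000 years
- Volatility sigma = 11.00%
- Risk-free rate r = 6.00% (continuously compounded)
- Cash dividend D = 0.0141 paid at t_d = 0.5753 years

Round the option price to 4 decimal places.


PV(D) = D * exp(-r * t_d) = 0.0141 * 0.96607095 = 0.01362160
S_0' = S_0 - PV(D) = 1.0300 - 0.01362160 = 1.01637840
d1 = (ln(S_0'/K) + (r + sigma^2/2)*T) / (sigma*sqrt(T)) = -0.67916389
d2 = d1 - sigma*sqrt(T) = -0.78916389
exp(-rT) = 0.94176453
N(-d1) = 0.75148299; N(-d2) = 0.78499189
P = K * exp(-rT) * N(-d2) - S_0' * N(-d1) = 1.1700 * 0.94176453 * 0.78499189 - 1.01637840 * 0.75148299 = 0.1012

Answer: Price = 0.1012


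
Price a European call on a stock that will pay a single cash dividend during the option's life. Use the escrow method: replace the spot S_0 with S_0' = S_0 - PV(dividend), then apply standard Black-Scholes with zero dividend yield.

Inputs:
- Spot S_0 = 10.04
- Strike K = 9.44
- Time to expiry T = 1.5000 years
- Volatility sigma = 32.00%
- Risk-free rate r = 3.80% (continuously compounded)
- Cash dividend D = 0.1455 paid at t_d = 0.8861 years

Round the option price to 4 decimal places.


PV(D) = D * exp(-r * t_d) = 0.1455 * 0.96688879 = 0.14068232
S_0' = S_0 - PV(D) = 10.0400 - 0.14068232 = 9.89931768
d1 = (ln(S_0'/K) + (r + sigma^2/2)*T) / (sigma*sqrt(T)) = 0.46262149
d2 = d1 - sigma*sqrt(T) = 0.07070313
exp(-rT) = 0.94459407
N(d1) = 0.67818215; N(d2) = 0.52818298
C = S_0' * N(d1) - K * exp(-rT) * N(d2) = 9.89931768 * 0.67818215 - 9.4400 * 0.94459407 * 0.52818298 = 2.0037

Answer: Price = 2.0037


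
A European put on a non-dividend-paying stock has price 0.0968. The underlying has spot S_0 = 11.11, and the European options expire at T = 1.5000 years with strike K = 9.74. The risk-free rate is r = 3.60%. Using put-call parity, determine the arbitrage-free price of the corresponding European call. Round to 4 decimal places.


Answer: Call price = 1.9788

Derivation:
Put-call parity: C - P = S_0 * exp(-qT) - K * exp(-rT).
S_0 * exp(-qT) = 11.1100 * 1.00000000 = 11.11000000
K * exp(-rT) = 9.7400 * 0.94743211 = 9.22798872
C = P + S*exp(-qT) - K*exp(-rT)
C = 0.0968 + 11.11000000 - 9.22798872 = 1.9788


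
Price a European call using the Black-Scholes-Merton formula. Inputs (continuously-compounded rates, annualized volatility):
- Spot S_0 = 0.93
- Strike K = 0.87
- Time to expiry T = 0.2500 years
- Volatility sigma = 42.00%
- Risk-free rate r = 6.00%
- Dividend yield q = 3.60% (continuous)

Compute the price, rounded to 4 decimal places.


Answer: Price = 0.1111

Derivation:
d1 = (ln(S/K) + (r - q + 0.5*sigma^2) * T) / (sigma * sqrt(T)) = 0.45114940
d2 = d1 - sigma * sqrt(T) = 0.24114940
exp(-rT) = 0.98511194; exp(-qT) = 0.99104038
C = S_0 * exp(-qT) * N(d1) - K * exp(-rT) * N(d2)
N(d1) = 0.67405906; N(d2) = 0.59528034
C = 0.9300 * 0.99104038 * 0.67405906 - 0.8700 * 0.98511194 * 0.59528034 = 0.1111


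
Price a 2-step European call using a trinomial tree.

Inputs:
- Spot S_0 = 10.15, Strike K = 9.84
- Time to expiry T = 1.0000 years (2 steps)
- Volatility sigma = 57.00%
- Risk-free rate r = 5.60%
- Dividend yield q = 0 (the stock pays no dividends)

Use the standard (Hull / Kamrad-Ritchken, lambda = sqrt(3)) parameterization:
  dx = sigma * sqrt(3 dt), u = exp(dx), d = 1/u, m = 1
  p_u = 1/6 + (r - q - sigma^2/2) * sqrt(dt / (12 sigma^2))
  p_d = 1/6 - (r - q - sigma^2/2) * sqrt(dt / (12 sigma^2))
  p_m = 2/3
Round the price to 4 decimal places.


dt = T/N = 0.500000; dx = sigma*sqrt(3*dt) = 0.698105
u = exp(dx) = 2.009939; d = 1/u = 0.497527
p_u = 0.128546, p_m = 0.666667, p_d = 0.204788
Discount per step: exp(-r*dt) = 0.972388
Stock lattice S(k, j) with j the centered position index:
  k=0: S(0,+0) = 10.1500
  k=1: S(1,-1) = 5.0499; S(1,+0) = 10.1500; S(1,+1) = 20.4009
  k=2: S(2,-2) = 2.5125; S(2,-1) = 5.0499; S(2,+0) = 10.1500; S(2,+1) = 20.4009; S(2,+2) = 41.0045
Terminal payoffs V(N, j) = max(S_T - K, 0):
  V(2,-2) = 0.000000; V(2,-1) = 0.000000; V(2,+0) = 0.310000; V(2,+1) = 10.560885; V(2,+2) = 31.164543
Backward induction: V(k, j) = exp(-r*dt) * [p_u * V(k+1, j+1) + p_m * V(k+1, j) + p_d * V(k+1, j-1)]
  V(1,-1) = exp(-r*dt) * [p_u*0.310000 + p_m*0.000000 + p_d*0.000000] = 0.038749
  V(1,+0) = exp(-r*dt) * [p_u*10.560885 + p_m*0.310000 + p_d*0.000000] = 1.521031
  V(1,+1) = exp(-r*dt) * [p_u*31.164543 + p_m*10.560885 + p_d*0.310000] = 10.803370
  V(0,+0) = exp(-r*dt) * [p_u*10.803370 + p_m*1.521031 + p_d*0.038749] = 2.344119

Answer: Price = V(0,0) = 2.3441


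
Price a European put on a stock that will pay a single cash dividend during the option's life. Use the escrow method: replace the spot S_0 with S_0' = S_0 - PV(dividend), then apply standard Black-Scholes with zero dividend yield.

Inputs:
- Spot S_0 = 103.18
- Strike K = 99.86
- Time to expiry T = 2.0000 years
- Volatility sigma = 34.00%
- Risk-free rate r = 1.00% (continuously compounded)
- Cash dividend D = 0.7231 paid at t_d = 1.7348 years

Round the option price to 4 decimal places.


PV(D) = D * exp(-r * t_d) = 0.7231 * 0.98280161 = 0.71066384
S_0' = S_0 - PV(D) = 103.1800 - 0.71066384 = 102.46933616
d1 = (ln(S_0'/K) + (r + sigma^2/2)*T) / (sigma*sqrt(T)) = 0.33565608
d2 = d1 - sigma*sqrt(T) = -0.14517653
exp(-rT) = 0.98019867
N(-d1) = 0.36856511; N(-d2) = 0.55771425
P = K * exp(-rT) * N(-d2) - S_0' * N(-d1) = 99.8600 * 0.98019867 * 0.55771425 - 102.46933616 * 0.36856511 = 16.8239

Answer: Price = 16.8239


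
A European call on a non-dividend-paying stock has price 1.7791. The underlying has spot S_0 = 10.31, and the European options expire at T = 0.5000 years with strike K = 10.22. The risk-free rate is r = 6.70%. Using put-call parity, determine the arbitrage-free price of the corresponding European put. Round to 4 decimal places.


Answer: Put price = 1.3524

Derivation:
Put-call parity: C - P = S_0 * exp(-qT) - K * exp(-rT).
S_0 * exp(-qT) = 10.3100 * 1.00000000 = 10.31000000
K * exp(-rT) = 10.2200 * 0.96705491 = 9.88330119
P = C - S*exp(-qT) + K*exp(-rT)
P = 1.7791 - 10.31000000 + 9.88330119 = 1.3524


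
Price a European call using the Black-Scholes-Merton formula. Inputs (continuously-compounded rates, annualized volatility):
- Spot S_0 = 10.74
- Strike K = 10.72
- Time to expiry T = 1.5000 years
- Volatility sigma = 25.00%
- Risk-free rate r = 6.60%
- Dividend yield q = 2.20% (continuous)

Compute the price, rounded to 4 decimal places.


d1 = (ln(S/K) + (r - q + 0.5*sigma^2) * T) / (sigma * sqrt(T)) = 0.37473579
d2 = d1 - sigma * sqrt(T) = 0.06854957
exp(-rT) = 0.90574271; exp(-qT) = 0.96753856
C = S_0 * exp(-qT) * N(d1) - K * exp(-rT) * N(d2)
N(d1) = 0.64607151; N(d2) = 0.52732592
C = 10.7400 * 0.96753856 * 0.64607151 - 10.7200 * 0.90574271 * 0.52732592 = 1.5935

Answer: Price = 1.5935


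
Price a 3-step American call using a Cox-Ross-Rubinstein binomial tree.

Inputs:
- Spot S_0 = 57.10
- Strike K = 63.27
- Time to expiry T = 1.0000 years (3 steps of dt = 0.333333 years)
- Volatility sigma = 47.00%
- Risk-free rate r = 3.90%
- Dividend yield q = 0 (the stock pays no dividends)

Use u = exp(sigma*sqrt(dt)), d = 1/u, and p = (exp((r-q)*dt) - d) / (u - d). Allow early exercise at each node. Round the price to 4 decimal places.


Answer: Price = V(0,0) = 9.7980

Derivation:
dt = T/N = 0.333333
u = exp(sigma*sqrt(dt)) = 1.311740; d = 1/u = 0.762346
p = (exp((r-q)*dt) - d) / (u - d) = 0.456391
Discount per step: exp(-r*dt) = 0.987084
Stock lattice S(k, i) with i counting down-moves:
  k=0: S(0,0) = 57.1000
  k=1: S(1,0) = 74.9004; S(1,1) = 43.5300
  k=2: S(2,0) = 98.2498; S(2,1) = 57.1000; S(2,2) = 33.1849
  k=3: S(3,0) = 128.8782; S(3,1) = 74.9004; S(3,2) = 43.5300; S(3,3) = 25.2984
Terminal payoffs V(N, i) = max(S_T - K, 0):
  V(3,0) = 65.608229; V(3,1) = 11.630363; V(3,2) = 0.000000; V(3,3) = 0.000000
Backward induction: V(k, i) = exp(-r*dt) * [p * V(k+1, i) + (1-p) * V(k+1, i+1)]; then take max(V_cont, immediate exercise) for American.
  V(2,0) = exp(-r*dt) * [p*65.608229 + (1-p)*11.630363] = 35.797002; exercise = 34.979815; V(2,0) = max -> 35.797002
  V(2,1) = exp(-r*dt) * [p*11.630363 + (1-p)*0.000000] = 5.239441; exercise = 0.000000; V(2,1) = max -> 5.239441
  V(2,2) = exp(-r*dt) * [p*0.000000 + (1-p)*0.000000] = 0.000000; exercise = 0.000000; V(2,2) = max -> 0.000000
  V(1,0) = exp(-r*dt) * [p*35.797002 + (1-p)*5.239441] = 18.937852; exercise = 11.630363; V(1,0) = max -> 18.937852
  V(1,1) = exp(-r*dt) * [p*5.239441 + (1-p)*0.000000] = 2.360351; exercise = 0.000000; V(1,1) = max -> 2.360351
  V(0,0) = exp(-r*dt) * [p*18.937852 + (1-p)*2.360351] = 9.797976; exercise = 0.000000; V(0,0) = max -> 9.797976


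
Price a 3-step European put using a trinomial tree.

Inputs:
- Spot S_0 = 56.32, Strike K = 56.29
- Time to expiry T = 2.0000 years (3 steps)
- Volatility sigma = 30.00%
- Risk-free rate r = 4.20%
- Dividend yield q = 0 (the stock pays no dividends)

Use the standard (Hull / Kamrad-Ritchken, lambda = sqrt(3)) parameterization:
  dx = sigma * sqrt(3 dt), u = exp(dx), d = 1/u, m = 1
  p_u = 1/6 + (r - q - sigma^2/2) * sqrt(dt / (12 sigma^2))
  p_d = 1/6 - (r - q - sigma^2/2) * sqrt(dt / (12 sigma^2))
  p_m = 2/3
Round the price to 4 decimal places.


Answer: Price = V(0,0) = 6.1510

Derivation:
dt = T/N = 0.666667; dx = sigma*sqrt(3*dt) = 0.424264
u = exp(dx) = 1.528465; d = 1/u = 0.654251
p_u = 0.164310, p_m = 0.666667, p_d = 0.169024
Discount per step: exp(-r*dt) = 0.972388
Stock lattice S(k, j) with j the centered position index:
  k=0: S(0,+0) = 56.3200
  k=1: S(1,-1) = 36.8474; S(1,+0) = 56.3200; S(1,+1) = 86.0832
  k=2: S(2,-2) = 24.1075; S(2,-1) = 36.8474; S(2,+0) = 56.3200; S(2,+1) = 86.0832; S(2,+2) = 131.5751
  k=3: S(3,-3) = 15.7723; S(3,-2) = 24.1075; S(3,-1) = 36.8474; S(3,+0) = 56.3200; S(3,+1) = 86.0832; S(3,+2) = 131.5751; S(3,+3) = 201.1080
Terminal payoffs V(N, j) = max(K - S_T, 0):
  V(3,-3) = 40.517664; V(3,-2) = 32.182534; V(3,-1) = 19.442579; V(3,+0) = 0.000000; V(3,+1) = 0.000000; V(3,+2) = 0.000000; V(3,+3) = 0.000000
Backward induction: V(k, j) = exp(-r*dt) * [p_u * V(k+1, j+1) + p_m * V(k+1, j) + p_d * V(k+1, j-1)]
  V(2,-2) = exp(-r*dt) * [p_u*19.442579 + p_m*32.182534 + p_d*40.517664] = 30.628358
  V(2,-1) = exp(-r*dt) * [p_u*0.000000 + p_m*19.442579 + p_d*32.182534] = 17.893239
  V(2,+0) = exp(-r*dt) * [p_u*0.000000 + p_m*0.000000 + p_d*19.442579] = 3.195517
  V(2,+1) = exp(-r*dt) * [p_u*0.000000 + p_m*0.000000 + p_d*0.000000] = 0.000000
  V(2,+2) = exp(-r*dt) * [p_u*0.000000 + p_m*0.000000 + p_d*0.000000] = 0.000000
  V(1,-1) = exp(-r*dt) * [p_u*3.195517 + p_m*17.893239 + p_d*30.628358] = 17.143983
  V(1,+0) = exp(-r*dt) * [p_u*0.000000 + p_m*3.195517 + p_d*17.893239] = 5.012396
  V(1,+1) = exp(-r*dt) * [p_u*0.000000 + p_m*0.000000 + p_d*3.195517] = 0.525205
  V(0,+0) = exp(-r*dt) * [p_u*0.525205 + p_m*5.012396 + p_d*17.143983] = 6.150972


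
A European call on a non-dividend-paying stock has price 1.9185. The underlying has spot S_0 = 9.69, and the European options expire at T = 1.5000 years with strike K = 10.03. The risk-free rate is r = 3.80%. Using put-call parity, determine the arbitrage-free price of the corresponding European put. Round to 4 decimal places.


Answer: Put price = 1.7028

Derivation:
Put-call parity: C - P = S_0 * exp(-qT) - K * exp(-rT).
S_0 * exp(-qT) = 9.6900 * 1.00000000 = 9.69000000
K * exp(-rT) = 10.0300 * 0.94459407 = 9.47427852
P = C - S*exp(-qT) + K*exp(-rT)
P = 1.9185 - 9.69000000 + 9.47427852 = 1.7028


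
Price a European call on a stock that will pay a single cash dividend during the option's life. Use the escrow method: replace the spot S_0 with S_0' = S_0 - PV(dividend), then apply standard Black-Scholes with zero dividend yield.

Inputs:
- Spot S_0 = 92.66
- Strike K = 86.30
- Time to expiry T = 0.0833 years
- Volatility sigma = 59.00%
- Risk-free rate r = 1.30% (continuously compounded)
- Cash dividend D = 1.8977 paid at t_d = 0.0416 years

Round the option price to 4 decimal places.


Answer: Price = 8.5541

Derivation:
PV(D) = D * exp(-r * t_d) = 1.8977 * 0.99945935 = 1.89667400
S_0' = S_0 - PV(D) = 92.6600 - 1.89667400 = 90.76332600
d1 = (ln(S_0'/K) + (r + sigma^2/2)*T) / (sigma*sqrt(T)) = 0.38762814
d2 = d1 - sigma*sqrt(T) = 0.21734388
exp(-rT) = 0.99891769
N(d1) = 0.65085438; N(d2) = 0.58602982
C = S_0' * N(d1) - K * exp(-rT) * N(d2) = 90.76332600 * 0.65085438 - 86.3000 * 0.99891769 * 0.58602982 = 8.5541


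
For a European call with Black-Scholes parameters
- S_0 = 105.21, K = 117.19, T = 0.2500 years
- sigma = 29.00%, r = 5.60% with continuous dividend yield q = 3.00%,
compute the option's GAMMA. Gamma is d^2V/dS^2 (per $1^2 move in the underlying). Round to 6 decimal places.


Answer: Gamma = 0.021332

Derivation:
d1 = -0.6263841135; d2 = -0.7713841135
phi(d1) = 0.3278768947; exp(-qT) = 0.9925280548; exp(-rT) = 0.9860975443
Gamma = exp(-qT) * phi(d1) / (S * sigma * sqrt(T)) = 0.9925280548 * 0.3278768947 / (105.2100 * 0.2900 * 0.5000000000) = 0.021332


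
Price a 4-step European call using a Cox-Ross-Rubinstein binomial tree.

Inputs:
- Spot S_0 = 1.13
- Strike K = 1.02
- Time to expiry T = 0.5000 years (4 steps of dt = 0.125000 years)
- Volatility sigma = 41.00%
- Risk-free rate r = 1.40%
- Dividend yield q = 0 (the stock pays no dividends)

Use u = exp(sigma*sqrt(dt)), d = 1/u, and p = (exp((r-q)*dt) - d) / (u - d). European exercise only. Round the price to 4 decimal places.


Answer: Price = V(0,0) = 0.1960

Derivation:
dt = T/N = 0.125000
u = exp(sigma*sqrt(dt)) = 1.155990; d = 1/u = 0.865060
p = (exp((r-q)*dt) - d) / (u - d) = 0.469845
Discount per step: exp(-r*dt) = 0.998252
Stock lattice S(k, i) with i counting down-moves:
  k=0: S(0,0) = 1.1300
  k=1: S(1,0) = 1.3063; S(1,1) = 0.9775
  k=2: S(2,0) = 1.5100; S(2,1) = 1.1300; S(2,2) = 0.8456
  k=3: S(3,0) = 1.7456; S(3,1) = 1.3063; S(3,2) = 0.9775; S(3,3) = 0.7315
  k=4: S(4,0) = 2.0179; S(4,1) = 1.5100; S(4,2) = 1.1300; S(4,3) = 0.8456; S(4,4) = 0.6328
Terminal payoffs V(N, i) = max(S_T - K, 0):
  V(4,0) = 0.997875; V(4,1) = 0.490033; V(4,2) = 0.110000; V(4,3) = 0.000000; V(4,4) = 0.000000
Backward induction: V(k, i) = exp(-r*dt) * [p * V(k+1, i) + (1-p) * V(k+1, i+1)].
  V(3,0) = exp(-r*dt) * [p*0.997875 + (1-p)*0.490033] = 0.727366
  V(3,1) = exp(-r*dt) * [p*0.490033 + (1-p)*0.110000] = 0.288052
  V(3,2) = exp(-r*dt) * [p*0.110000 + (1-p)*0.000000] = 0.051593
  V(3,3) = exp(-r*dt) * [p*0.000000 + (1-p)*0.000000] = 0.000000
  V(2,0) = exp(-r*dt) * [p*0.727366 + (1-p)*0.288052] = 0.493597
  V(2,1) = exp(-r*dt) * [p*0.288052 + (1-p)*0.051593] = 0.162407
  V(2,2) = exp(-r*dt) * [p*0.051593 + (1-p)*0.000000] = 0.024198
  V(1,0) = exp(-r*dt) * [p*0.493597 + (1-p)*0.162407] = 0.317459
  V(1,1) = exp(-r*dt) * [p*0.162407 + (1-p)*0.024198] = 0.088979
  V(0,0) = exp(-r*dt) * [p*0.317459 + (1-p)*0.088979] = 0.195986


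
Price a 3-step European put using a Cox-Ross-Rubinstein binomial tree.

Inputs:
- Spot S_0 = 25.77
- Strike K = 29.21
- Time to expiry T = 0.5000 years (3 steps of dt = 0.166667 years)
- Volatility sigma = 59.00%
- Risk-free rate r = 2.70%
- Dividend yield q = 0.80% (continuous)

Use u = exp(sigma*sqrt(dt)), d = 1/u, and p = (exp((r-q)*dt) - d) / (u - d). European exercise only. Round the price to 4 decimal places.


Answer: Price = V(0,0) = 6.4179

Derivation:
dt = T/N = 0.166667
u = exp(sigma*sqrt(dt)) = 1.272351; d = 1/u = 0.785947
p = (exp((r-q)*dt) - d) / (u - d) = 0.446594
Discount per step: exp(-r*dt) = 0.995510
Stock lattice S(k, i) with i counting down-moves:
  k=0: S(0,0) = 25.7700
  k=1: S(1,0) = 32.7885; S(1,1) = 20.2538
  k=2: S(2,0) = 41.7185; S(2,1) = 25.7700; S(2,2) = 15.9184
  k=3: S(3,0) = 53.0805; S(3,1) = 32.7885; S(3,2) = 20.2538; S(3,3) = 12.5110
Terminal payoffs V(N, i) = max(K - S_T, 0):
  V(3,0) = 0.000000; V(3,1) = 0.000000; V(3,2) = 8.956157; V(3,3) = 16.698959
Backward induction: V(k, i) = exp(-r*dt) * [p * V(k+1, i) + (1-p) * V(k+1, i+1)].
  V(2,0) = exp(-r*dt) * [p*0.000000 + (1-p)*0.000000] = 0.000000
  V(2,1) = exp(-r*dt) * [p*0.000000 + (1-p)*8.956157] = 4.934142
  V(2,2) = exp(-r*dt) * [p*8.956157 + (1-p)*16.698959] = 13.181623
  V(1,0) = exp(-r*dt) * [p*0.000000 + (1-p)*4.934142] = 2.718326
  V(1,1) = exp(-r*dt) * [p*4.934142 + (1-p)*13.181623] = 9.455705
  V(0,0) = exp(-r*dt) * [p*2.718326 + (1-p)*9.455705] = 6.417890


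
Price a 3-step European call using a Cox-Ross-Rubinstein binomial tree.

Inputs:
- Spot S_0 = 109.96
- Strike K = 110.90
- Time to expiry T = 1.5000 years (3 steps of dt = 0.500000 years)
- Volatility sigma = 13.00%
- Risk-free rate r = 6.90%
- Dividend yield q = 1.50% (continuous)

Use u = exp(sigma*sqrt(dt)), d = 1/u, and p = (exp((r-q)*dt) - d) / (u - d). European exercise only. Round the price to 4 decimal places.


Answer: Price = V(0,0) = 11.3283

Derivation:
dt = T/N = 0.500000
u = exp(sigma*sqrt(dt)) = 1.096281; d = 1/u = 0.912175
p = (exp((r-q)*dt) - d) / (u - d) = 0.625687
Discount per step: exp(-r*dt) = 0.966088
Stock lattice S(k, i) with i counting down-moves:
  k=0: S(0,0) = 109.9600
  k=1: S(1,0) = 120.5471; S(1,1) = 100.3027
  k=2: S(2,0) = 132.1535; S(2,1) = 109.9600; S(2,2) = 91.4936
  k=3: S(3,0) = 144.8775; S(3,1) = 120.5471; S(3,2) = 100.3027; S(3,3) = 83.4581
Terminal payoffs V(N, i) = max(S_T - K, 0):
  V(3,0) = 33.977464; V(3,1) = 9.647100; V(3,2) = 0.000000; V(3,3) = 0.000000
Backward induction: V(k, i) = exp(-r*dt) * [p * V(k+1, i) + (1-p) * V(k+1, i+1)].
  V(2,0) = exp(-r*dt) * [p*33.977464 + (1-p)*9.647100] = 24.026899
  V(2,1) = exp(-r*dt) * [p*9.647100 + (1-p)*0.000000] = 5.831372
  V(2,2) = exp(-r*dt) * [p*0.000000 + (1-p)*0.000000] = 0.000000
  V(1,0) = exp(-r*dt) * [p*24.026899 + (1-p)*5.831372] = 16.632250
  V(1,1) = exp(-r*dt) * [p*5.831372 + (1-p)*0.000000] = 3.524883
  V(0,0) = exp(-r*dt) * [p*16.632250 + (1-p)*3.524883] = 11.328344


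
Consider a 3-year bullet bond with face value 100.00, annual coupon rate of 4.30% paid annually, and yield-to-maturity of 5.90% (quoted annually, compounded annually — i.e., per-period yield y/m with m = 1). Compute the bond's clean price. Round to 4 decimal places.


Coupon per period c = face * coupon_rate / m = 4.300000
Periods per year m = 1; per-period yield y/m = 0.059000
Number of cashflows N = 3
Cashflows (t years, CF_t, discount factor 1/(1+y/m)^(m*t), PV):
  t = 1.0000: CF_t = 4.300000, DF = 0.944287, PV = 4.060434
  t = 2.0000: CF_t = 4.300000, DF = 0.891678, PV = 3.834216
  t = 3.0000: CF_t = 104.300000, DF = 0.842000, PV = 87.820606
Price P = sum_t PV_t = 95.715256

Answer: Price = 95.7153


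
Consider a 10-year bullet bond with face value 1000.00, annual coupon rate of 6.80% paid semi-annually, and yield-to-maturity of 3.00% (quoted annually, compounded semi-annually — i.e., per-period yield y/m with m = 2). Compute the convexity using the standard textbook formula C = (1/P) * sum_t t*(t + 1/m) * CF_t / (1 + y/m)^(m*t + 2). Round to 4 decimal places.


Coupon per period c = face * coupon_rate / m = 34.000000
Periods per year m = 2; per-period yield y/m = 0.015000
Number of cashflows N = 20
Cashflows (t years, CF_t, discount factor 1/(1+y/m)^(m*t), PV):
  t = 0.5000: CF_t = 34.000000, DF = 0.985222, PV = 33.497537
  t = 1.0000: CF_t = 34.000000, DF = 0.970662, PV = 33.002499
  t = 1.5000: CF_t = 34.000000, DF = 0.956317, PV = 32.514778
  t = 2.0000: CF_t = 34.000000, DF = 0.942184, PV = 32.034264
  t = 2.5000: CF_t = 34.000000, DF = 0.928260, PV = 31.560851
  t = 3.0000: CF_t = 34.000000, DF = 0.914542, PV = 31.094435
  t = 3.5000: CF_t = 34.000000, DF = 0.901027, PV = 30.634911
  t = 4.0000: CF_t = 34.000000, DF = 0.887711, PV = 30.182178
  t = 4.5000: CF_t = 34.000000, DF = 0.874592, PV = 29.736136
  t = 5.0000: CF_t = 34.000000, DF = 0.861667, PV = 29.296686
  t = 5.5000: CF_t = 34.000000, DF = 0.848933, PV = 28.863730
  t = 6.0000: CF_t = 34.000000, DF = 0.836387, PV = 28.437172
  t = 6.5000: CF_t = 34.000000, DF = 0.824027, PV = 28.016919
  t = 7.0000: CF_t = 34.000000, DF = 0.811849, PV = 27.602875
  t = 7.5000: CF_t = 34.000000, DF = 0.799852, PV = 27.194951
  t = 8.0000: CF_t = 34.000000, DF = 0.788031, PV = 26.793055
  t = 8.5000: CF_t = 34.000000, DF = 0.776385, PV = 26.397099
  t = 9.0000: CF_t = 34.000000, DF = 0.764912, PV = 26.006994
  t = 9.5000: CF_t = 34.000000, DF = 0.753607, PV = 25.622654
  t = 10.0000: CF_t = 1034.000000, DF = 0.742470, PV = 767.714412
Price P = sum_t PV_t = 1326.204137
Convexity numerator sum_t t*(t + 1/m) * CF_t / (1+y/m)^(m*t + 2):
  t = 0.5000: term = 16.257389
  t = 1.0000: term = 48.051396
  t = 1.5000: term = 94.682553
  t = 2.0000: term = 155.472173
  t = 2.5000: term = 229.761832
  t = 3.0000: term = 316.912871
  t = 3.5000: term = 416.305906
  t = 4.0000: term = 527.340346
  t = 4.5000: term = 649.433923
  t = 5.0000: term = 782.022239
  t = 5.5000: term = 924.558313
  t = 6.0000: term = 1076.512142
  t = 6.5000: term = 1237.370278
  t = 7.0000: term = 1406.635405
  t = 7.5000: term = 1583.825931
  t = 8.0000: term = 1768.475588
  t = 8.5000: term = 1960.133041
  t = 9.0000: term = 2158.361506
  t = 9.5000: term = 2362.738375
  t = 10.0000: term = 78245.056475
Convexity = (1/P) * sum = 95959.907683 / 1326.204137 = 72.356815

Answer: Convexity = 72.3568


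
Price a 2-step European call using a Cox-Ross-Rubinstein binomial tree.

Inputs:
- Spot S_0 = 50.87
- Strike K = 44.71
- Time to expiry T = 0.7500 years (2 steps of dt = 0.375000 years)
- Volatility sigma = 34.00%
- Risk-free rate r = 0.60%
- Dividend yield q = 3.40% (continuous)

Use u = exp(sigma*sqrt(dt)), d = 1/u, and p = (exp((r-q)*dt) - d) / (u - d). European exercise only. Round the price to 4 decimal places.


Answer: Price = V(0,0) = 8.7777

Derivation:
dt = T/N = 0.375000
u = exp(sigma*sqrt(dt)) = 1.231468; d = 1/u = 0.812039
p = (exp((r-q)*dt) - d) / (u - d) = 0.423232
Discount per step: exp(-r*dt) = 0.997753
Stock lattice S(k, i) with i counting down-moves:
  k=0: S(0,0) = 50.8700
  k=1: S(1,0) = 62.6448; S(1,1) = 41.3084
  k=2: S(2,0) = 77.1450; S(2,1) = 50.8700; S(2,2) = 33.5441
Terminal payoffs V(N, i) = max(S_T - K, 0):
  V(2,0) = 32.434988; V(2,1) = 6.160000; V(2,2) = 0.000000
Backward induction: V(k, i) = exp(-r*dt) * [p * V(k+1, i) + (1-p) * V(k+1, i+1)].
  V(1,0) = exp(-r*dt) * [p*32.434988 + (1-p)*6.160000] = 17.241591
  V(1,1) = exp(-r*dt) * [p*6.160000 + (1-p)*0.000000] = 2.601253
  V(0,0) = exp(-r*dt) * [p*17.241591 + (1-p)*2.601253] = 8.777747


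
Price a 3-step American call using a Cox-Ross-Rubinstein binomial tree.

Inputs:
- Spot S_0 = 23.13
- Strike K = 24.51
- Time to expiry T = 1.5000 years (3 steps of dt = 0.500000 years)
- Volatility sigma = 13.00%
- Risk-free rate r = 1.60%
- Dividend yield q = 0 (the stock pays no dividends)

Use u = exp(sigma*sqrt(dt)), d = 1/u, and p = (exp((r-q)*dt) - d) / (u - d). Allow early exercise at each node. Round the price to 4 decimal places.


Answer: Price = V(0,0) = 1.1443

Derivation:
dt = T/N = 0.500000
u = exp(sigma*sqrt(dt)) = 1.096281; d = 1/u = 0.912175
p = (exp((r-q)*dt) - d) / (u - d) = 0.520663
Discount per step: exp(-r*dt) = 0.992032
Stock lattice S(k, i) with i counting down-moves:
  k=0: S(0,0) = 23.1300
  k=1: S(1,0) = 25.3570; S(1,1) = 21.0986
  k=2: S(2,0) = 27.7984; S(2,1) = 23.1300; S(2,2) = 19.2456
  k=3: S(3,0) = 30.4749; S(3,1) = 25.3570; S(3,2) = 21.0986; S(3,3) = 17.5554
Terminal payoffs V(N, i) = max(S_T - K, 0):
  V(3,0) = 5.964861; V(3,1) = 0.846988; V(3,2) = 0.000000; V(3,3) = 0.000000
Backward induction: V(k, i) = exp(-r*dt) * [p * V(k+1, i) + (1-p) * V(k+1, i+1)]; then take max(V_cont, immediate exercise) for American.
  V(2,0) = exp(-r*dt) * [p*5.964861 + (1-p)*0.846988] = 3.483691; exercise = 3.288394; V(2,0) = max -> 3.483691
  V(2,1) = exp(-r*dt) * [p*0.846988 + (1-p)*0.000000] = 0.437481; exercise = 0.000000; V(2,1) = max -> 0.437481
  V(2,2) = exp(-r*dt) * [p*0.000000 + (1-p)*0.000000] = 0.000000; exercise = 0.000000; V(2,2) = max -> 0.000000
  V(1,0) = exp(-r*dt) * [p*3.483691 + (1-p)*0.437481] = 2.007405; exercise = 0.846988; V(1,0) = max -> 2.007405
  V(1,1) = exp(-r*dt) * [p*0.437481 + (1-p)*0.000000] = 0.225965; exercise = 0.000000; V(1,1) = max -> 0.225965
  V(0,0) = exp(-r*dt) * [p*2.007405 + (1-p)*0.225965] = 1.144303; exercise = 0.000000; V(0,0) = max -> 1.144303


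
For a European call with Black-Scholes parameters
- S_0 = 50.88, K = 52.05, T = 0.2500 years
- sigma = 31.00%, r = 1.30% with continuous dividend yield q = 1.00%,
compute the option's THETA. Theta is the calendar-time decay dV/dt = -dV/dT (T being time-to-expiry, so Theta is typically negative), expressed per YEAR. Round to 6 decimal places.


d1 = -0.0643379099; d2 = -0.2193379099
phi(d1) = 0.3981174501; exp(-qT) = 0.9975031224; exp(-rT) = 0.9967552755
Theta = -S*exp(-qT)*phi(d1)*sigma/(2*sqrt(T)) - r*K*exp(-rT)*N(d2) + q*S*exp(-qT)*N(d1)
N(d1) = 0.4743505841; N(d2) = 0.4131934165; sqrt(T) = 0.5000000000
Term 1 = -50.8800 * 0.9975031224 * 0.3981174501 * 0.3100 / (2 * 0.5000000000) = -6.2637479565
Term 2 = -0.0130 * 52.0500 * 0.9967552755 * 0.4131934165 = -0.2786801414
Term 3 = 0.0100 * 50.8800 * 0.9975031224 * 0.4743505841 = 0.2407469568
Theta = -6.2637479565 + (-0.2786801414) + (0.2407469568) = -6.301681

Answer: Theta = -6.301681


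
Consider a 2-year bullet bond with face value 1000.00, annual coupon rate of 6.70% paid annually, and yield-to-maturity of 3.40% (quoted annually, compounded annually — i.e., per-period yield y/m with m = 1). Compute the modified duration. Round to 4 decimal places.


Coupon per period c = face * coupon_rate / m = 67.000000
Periods per year m = 1; per-period yield y/m = 0.034000
Number of cashflows N = 2
Cashflows (t years, CF_t, discount factor 1/(1+y/m)^(m*t), PV):
  t = 1.0000: CF_t = 67.000000, DF = 0.967118, PV = 64.796905
  t = 2.0000: CF_t = 1067.000000, DF = 0.935317, PV = 997.983456
Price P = sum_t PV_t = 1062.780361
First compute Macaulay numerator sum_t t * PV_t:
  t * PV_t at t = 1.0000: 64.796905
  t * PV_t at t = 2.0000: 1995.966912
Macaulay duration D = 2060.763817 / 1062.780361 = 1.939031
Modified duration = D / (1 + y/m) = 1.939031 / (1 + 0.034000) = 1.875272

Answer: Modified duration = 1.8753


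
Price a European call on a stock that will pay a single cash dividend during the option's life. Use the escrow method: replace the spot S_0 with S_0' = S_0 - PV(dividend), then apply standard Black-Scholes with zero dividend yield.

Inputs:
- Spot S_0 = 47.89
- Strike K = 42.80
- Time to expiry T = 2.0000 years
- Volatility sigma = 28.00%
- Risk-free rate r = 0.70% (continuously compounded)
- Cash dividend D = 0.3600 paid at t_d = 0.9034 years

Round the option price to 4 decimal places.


PV(D) = D * exp(-r * t_d) = 0.3600 * 0.99369615 = 0.35773062
S_0' = S_0 - PV(D) = 47.8900 - 0.35773062 = 47.53226938
d1 = (ln(S_0'/K) + (r + sigma^2/2)*T) / (sigma*sqrt(T)) = 0.49818383
d2 = d1 - sigma*sqrt(T) = 0.10220404
exp(-rT) = 0.98609754
N(d1) = 0.69082276; N(d2) = 0.54070264
C = S_0' * N(d1) - K * exp(-rT) * N(d2) = 47.53226938 * 0.69082276 - 42.8000 * 0.98609754 * 0.54070264 = 10.0160

Answer: Price = 10.0160


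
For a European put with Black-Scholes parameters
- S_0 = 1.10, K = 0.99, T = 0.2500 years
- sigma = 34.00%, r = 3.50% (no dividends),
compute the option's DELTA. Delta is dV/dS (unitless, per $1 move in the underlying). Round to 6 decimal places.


Answer: Delta = -0.224753

Derivation:
d1 = 0.7562383274; d2 = 0.5862383274
phi(d1) = 0.2997259454; exp(-qT) = 1.0000000000; exp(-rT) = 0.9912881698
N(-d1) = 0.2247531585
Delta = -exp(-qT) * N(-d1) = -1.0000000000 * 0.2247531585 = -0.224753


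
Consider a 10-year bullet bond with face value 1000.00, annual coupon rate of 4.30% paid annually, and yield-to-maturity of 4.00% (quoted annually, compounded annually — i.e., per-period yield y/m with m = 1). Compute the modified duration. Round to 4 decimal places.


Coupon per period c = face * coupon_rate / m = 43.000000
Periods per year m = 1; per-period yield y/m = 0.040000
Number of cashflows N = 10
Cashflows (t years, CF_t, discount factor 1/(1+y/m)^(m*t), PV):
  t = 1.0000: CF_t = 43.000000, DF = 0.961538, PV = 41.346154
  t = 2.0000: CF_t = 43.000000, DF = 0.924556, PV = 39.755917
  t = 3.0000: CF_t = 43.000000, DF = 0.888996, PV = 38.226843
  t = 4.0000: CF_t = 43.000000, DF = 0.854804, PV = 36.756580
  t = 5.0000: CF_t = 43.000000, DF = 0.821927, PV = 35.342866
  t = 6.0000: CF_t = 43.000000, DF = 0.790315, PV = 33.983525
  t = 7.0000: CF_t = 43.000000, DF = 0.759918, PV = 32.676466
  t = 8.0000: CF_t = 43.000000, DF = 0.730690, PV = 31.419679
  t = 9.0000: CF_t = 43.000000, DF = 0.702587, PV = 30.211230
  t = 10.0000: CF_t = 1043.000000, DF = 0.675564, PV = 704.613428
Price P = sum_t PV_t = 1024.332687
First compute Macaulay numerator sum_t t * PV_t:
  t * PV_t at t = 1.0000: 41.346154
  t * PV_t at t = 2.0000: 79.511834
  t * PV_t at t = 3.0000: 114.680530
  t * PV_t at t = 4.0000: 147.026321
  t * PV_t at t = 5.0000: 176.714328
  t * PV_t at t = 6.0000: 203.901148
  t * PV_t at t = 7.0000: 228.735262
  t * PV_t at t = 8.0000: 251.357431
  t * PV_t at t = 9.0000: 271.901067
  t * PV_t at t = 10.0000: 7046.134281
Macaulay duration D = 8561.308355 / 1024.332687 = 8.357937
Modified duration = D / (1 + y/m) = 8.357937 / (1 + 0.040000) = 8.036478

Answer: Modified duration = 8.0365


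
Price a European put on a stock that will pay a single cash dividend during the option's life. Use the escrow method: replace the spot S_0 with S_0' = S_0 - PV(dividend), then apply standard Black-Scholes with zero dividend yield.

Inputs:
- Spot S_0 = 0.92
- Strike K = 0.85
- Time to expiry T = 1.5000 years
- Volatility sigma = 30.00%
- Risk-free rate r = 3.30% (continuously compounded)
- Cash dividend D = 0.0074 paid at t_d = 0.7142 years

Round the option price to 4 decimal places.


PV(D) = D * exp(-r * t_d) = 0.0074 * 0.97670697 = 0.00722763
S_0' = S_0 - PV(D) = 0.9200 - 0.00722763 = 0.91277237
d1 = (ln(S_0'/K) + (r + sigma^2/2)*T) / (sigma*sqrt(T)) = 0.51235209
d2 = d1 - sigma*sqrt(T) = 0.14492863
exp(-rT) = 0.95170516
N(-d1) = 0.30420231; N(-d2) = 0.44238361
P = K * exp(-rT) * N(-d2) - S_0' * N(-d1) = 0.8500 * 0.95170516 * 0.44238361 - 0.91277237 * 0.30420231 = 0.0802

Answer: Price = 0.0802


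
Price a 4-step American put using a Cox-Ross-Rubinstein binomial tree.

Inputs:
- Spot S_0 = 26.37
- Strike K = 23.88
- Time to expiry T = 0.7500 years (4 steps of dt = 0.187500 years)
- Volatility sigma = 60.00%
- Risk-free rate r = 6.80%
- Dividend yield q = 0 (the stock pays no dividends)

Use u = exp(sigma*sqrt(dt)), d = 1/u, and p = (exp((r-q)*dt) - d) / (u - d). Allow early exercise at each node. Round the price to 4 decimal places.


dt = T/N = 0.187500
u = exp(sigma*sqrt(dt)) = 1.296681; d = 1/u = 0.771200
p = (exp((r-q)*dt) - d) / (u - d) = 0.459830
Discount per step: exp(-r*dt) = 0.987331
Stock lattice S(k, i) with i counting down-moves:
  k=0: S(0,0) = 26.3700
  k=1: S(1,0) = 34.1935; S(1,1) = 20.3365
  k=2: S(2,0) = 44.3380; S(2,1) = 26.3700; S(2,2) = 15.6835
  k=3: S(3,0) = 57.4922; S(3,1) = 34.1935; S(3,2) = 20.3365; S(3,3) = 12.0951
  k=4: S(4,0) = 74.5491; S(4,1) = 44.3380; S(4,2) = 26.3700; S(4,3) = 15.6835; S(4,4) = 9.3278
Terminal payoffs V(N, i) = max(K - S_T, 0):
  V(4,0) = 0.000000; V(4,1) = 0.000000; V(4,2) = 0.000000; V(4,3) = 8.196460; V(4,4) = 14.552225
Backward induction: V(k, i) = exp(-r*dt) * [p * V(k+1, i) + (1-p) * V(k+1, i+1)]; then take max(V_cont, immediate exercise) for American.
  V(3,0) = exp(-r*dt) * [p*0.000000 + (1-p)*0.000000] = 0.000000; exercise = 0.000000; V(3,0) = max -> 0.000000
  V(3,1) = exp(-r*dt) * [p*0.000000 + (1-p)*0.000000] = 0.000000; exercise = 0.000000; V(3,1) = max -> 0.000000
  V(3,2) = exp(-r*dt) * [p*0.000000 + (1-p)*8.196460] = 4.371391; exercise = 3.543458; V(3,2) = max -> 4.371391
  V(3,3) = exp(-r*dt) * [p*8.196460 + (1-p)*14.552225] = 11.482318; exercise = 11.784855; V(3,3) = max -> 11.784855
  V(2,0) = exp(-r*dt) * [p*0.000000 + (1-p)*0.000000] = 0.000000; exercise = 0.000000; V(2,0) = max -> 0.000000
  V(2,1) = exp(-r*dt) * [p*0.000000 + (1-p)*4.371391] = 2.331380; exercise = 0.000000; V(2,1) = max -> 2.331380
  V(2,2) = exp(-r*dt) * [p*4.371391 + (1-p)*11.784855] = 8.269808; exercise = 8.196460; V(2,2) = max -> 8.269808
  V(1,0) = exp(-r*dt) * [p*0.000000 + (1-p)*2.331380] = 1.243387; exercise = 0.000000; V(1,0) = max -> 1.243387
  V(1,1) = exp(-r*dt) * [p*2.331380 + (1-p)*8.269808] = 5.468966; exercise = 3.543458; V(1,1) = max -> 5.468966
  V(0,0) = exp(-r*dt) * [p*1.243387 + (1-p)*5.468966] = 3.481248; exercise = 0.000000; V(0,0) = max -> 3.481248

Answer: Price = V(0,0) = 3.4812


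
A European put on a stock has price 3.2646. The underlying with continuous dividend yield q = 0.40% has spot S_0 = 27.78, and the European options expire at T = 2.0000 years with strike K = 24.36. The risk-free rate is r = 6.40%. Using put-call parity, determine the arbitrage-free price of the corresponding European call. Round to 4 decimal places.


Answer: Call price = 9.3900

Derivation:
Put-call parity: C - P = S_0 * exp(-qT) - K * exp(-rT).
S_0 * exp(-qT) = 27.7800 * 0.99203191 = 27.55864659
K * exp(-rT) = 24.3600 * 0.87985338 = 21.43322832
C = P + S*exp(-qT) - K*exp(-rT)
C = 3.2646 + 27.55864659 - 21.43322832 = 9.3900


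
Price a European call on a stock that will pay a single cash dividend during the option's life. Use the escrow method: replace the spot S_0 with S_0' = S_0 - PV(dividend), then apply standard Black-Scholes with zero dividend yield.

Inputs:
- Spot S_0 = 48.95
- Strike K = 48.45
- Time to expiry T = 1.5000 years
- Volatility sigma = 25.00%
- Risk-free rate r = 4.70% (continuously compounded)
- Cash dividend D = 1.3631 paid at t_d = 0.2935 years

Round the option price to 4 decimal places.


Answer: Price = 6.9534

Derivation:
PV(D) = D * exp(-r * t_d) = 1.3631 * 0.98630021 = 1.34442581
S_0' = S_0 - PV(D) = 48.9500 - 1.34442581 = 47.60557419
d1 = (ln(S_0'/K) + (r + sigma^2/2)*T) / (sigma*sqrt(T)) = 0.32592101
d2 = d1 - sigma*sqrt(T) = 0.01973479
exp(-rT) = 0.93192774
N(d1) = 0.62775794; N(d2) = 0.50787253
C = S_0' * N(d1) - K * exp(-rT) * N(d2) = 47.60557419 * 0.62775794 - 48.4500 * 0.93192774 * 0.50787253 = 6.9534


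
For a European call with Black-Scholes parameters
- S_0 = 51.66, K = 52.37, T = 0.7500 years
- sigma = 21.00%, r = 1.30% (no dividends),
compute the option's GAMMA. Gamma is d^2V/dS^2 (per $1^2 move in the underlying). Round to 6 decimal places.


Answer: Gamma = 0.042360

Derivation:
d1 = 0.0694875656; d2 = -0.1123777692
phi(d1) = 0.3979802914; exp(-qT) = 1.0000000000; exp(-rT) = 0.9902973771
Gamma = exp(-qT) * phi(d1) / (S * sigma * sqrt(T)) = 1.0000000000 * 0.3979802914 / (51.6600 * 0.2100 * 0.8660254038) = 0.042360


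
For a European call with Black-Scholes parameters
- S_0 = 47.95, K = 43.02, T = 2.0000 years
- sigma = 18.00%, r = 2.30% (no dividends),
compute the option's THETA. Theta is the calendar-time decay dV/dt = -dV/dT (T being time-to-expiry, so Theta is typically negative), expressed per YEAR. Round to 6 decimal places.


d1 = 0.7341877040; d2 = 0.4796292627
phi(d1) = 0.3046918547; exp(-qT) = 1.0000000000; exp(-rT) = 0.9550419622
Theta = -S*exp(-qT)*phi(d1)*sigma/(2*sqrt(T)) - r*K*exp(-rT)*N(d2) + q*S*exp(-qT)*N(d1)
N(d1) = 0.7685828268; N(d2) = 0.6842544826; sqrt(T) = 1.4142135624
Term 1 = -47.9500 * 1.0000000000 * 0.3046918547 * 0.1800 / (2 * 1.4142135624) = -0.9297730795
Term 2 = -0.0230 * 43.0200 * 0.9550419622 * 0.6842544826 = -0.6466039407
Term 3 = 0 (no dividend yield, q = 0)
Theta = -0.9297730795 + (-0.6466039407) + (0.0000000000) = -1.576377

Answer: Theta = -1.576377


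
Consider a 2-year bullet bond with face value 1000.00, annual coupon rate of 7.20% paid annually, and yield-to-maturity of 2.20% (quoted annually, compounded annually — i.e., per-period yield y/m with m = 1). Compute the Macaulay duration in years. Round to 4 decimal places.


Answer: Macaulay duration = 1.9358 years

Derivation:
Coupon per period c = face * coupon_rate / m = 72.000000
Periods per year m = 1; per-period yield y/m = 0.022000
Number of cashflows N = 2
Cashflows (t years, CF_t, discount factor 1/(1+y/m)^(m*t), PV):
  t = 1.0000: CF_t = 72.000000, DF = 0.978474, PV = 70.450098
  t = 2.0000: CF_t = 1072.000000, DF = 0.957411, PV = 1026.344109
Price P = sum_t PV_t = 1096.794207
Macaulay numerator sum_t t * PV_t:
  t * PV_t at t = 1.0000: 70.450098
  t * PV_t at t = 2.0000: 2052.688217
Macaulay duration D = (sum_t t * PV_t) / P = 2123.138315 / 1096.794207 = 1.935767


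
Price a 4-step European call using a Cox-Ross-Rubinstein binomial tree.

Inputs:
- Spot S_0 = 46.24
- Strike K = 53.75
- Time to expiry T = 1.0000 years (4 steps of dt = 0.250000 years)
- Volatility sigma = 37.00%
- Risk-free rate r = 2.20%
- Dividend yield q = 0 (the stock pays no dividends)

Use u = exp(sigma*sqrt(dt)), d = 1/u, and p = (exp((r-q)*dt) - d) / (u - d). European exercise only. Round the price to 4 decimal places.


dt = T/N = 0.250000
u = exp(sigma*sqrt(dt)) = 1.203218; d = 1/u = 0.831104
p = (exp((r-q)*dt) - d) / (u - d) = 0.468703
Discount per step: exp(-r*dt) = 0.994515
Stock lattice S(k, i) with i counting down-moves:
  k=0: S(0,0) = 46.2400
  k=1: S(1,0) = 55.6368; S(1,1) = 38.4303
  k=2: S(2,0) = 66.9432; S(2,1) = 46.2400; S(2,2) = 31.9396
  k=3: S(3,0) = 80.5474; S(3,1) = 55.6368; S(3,2) = 38.4303; S(3,3) = 26.5451
  k=4: S(4,0) = 96.9161; S(4,1) = 66.9432; S(4,2) = 46.2400; S(4,3) = 31.9396; S(4,4) = 22.0617
Terminal payoffs V(N, i) = max(S_T - K, 0):
  V(4,0) = 43.166058; V(4,1) = 13.193249; V(4,2) = 0.000000; V(4,3) = 0.000000; V(4,4) = 0.000000
Backward induction: V(k, i) = exp(-r*dt) * [p * V(k+1, i) + (1-p) * V(k+1, i+1)].
  V(3,0) = exp(-r*dt) * [p*43.166058 + (1-p)*13.193249] = 27.092165
  V(3,1) = exp(-r*dt) * [p*13.193249 + (1-p)*0.000000] = 6.149793
  V(3,2) = exp(-r*dt) * [p*0.000000 + (1-p)*0.000000] = 0.000000
  V(3,3) = exp(-r*dt) * [p*0.000000 + (1-p)*0.000000] = 0.000000
  V(2,0) = exp(-r*dt) * [p*27.092165 + (1-p)*6.149793] = 15.877967
  V(2,1) = exp(-r*dt) * [p*6.149793 + (1-p)*0.000000] = 2.866614
  V(2,2) = exp(-r*dt) * [p*0.000000 + (1-p)*0.000000] = 0.000000
  V(1,0) = exp(-r*dt) * [p*15.877967 + (1-p)*2.866614] = 8.915896
  V(1,1) = exp(-r*dt) * [p*2.866614 + (1-p)*0.000000] = 1.336220
  V(0,0) = exp(-r*dt) * [p*8.915896 + (1-p)*1.336220] = 4.862019

Answer: Price = V(0,0) = 4.8620


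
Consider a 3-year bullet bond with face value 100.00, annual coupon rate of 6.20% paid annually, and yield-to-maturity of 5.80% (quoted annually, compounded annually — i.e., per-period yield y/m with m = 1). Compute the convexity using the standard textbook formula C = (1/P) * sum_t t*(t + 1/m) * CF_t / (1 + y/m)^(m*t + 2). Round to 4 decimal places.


Answer: Convexity = 9.9087

Derivation:
Coupon per period c = face * coupon_rate / m = 6.200000
Periods per year m = 1; per-period yield y/m = 0.058000
Number of cashflows N = 3
Cashflows (t years, CF_t, discount factor 1/(1+y/m)^(m*t), PV):
  t = 1.0000: CF_t = 6.200000, DF = 0.945180, PV = 5.860113
  t = 2.0000: CF_t = 6.200000, DF = 0.893364, PV = 5.538860
  t = 3.0000: CF_t = 106.200000, DF = 0.844390, PV = 89.674201
Price P = sum_t PV_t = 101.073174
Convexity numerator sum_t t*(t + 1/m) * CF_t / (1+y/m)^(m*t + 2):
  t = 1.0000: term = 10.470434
  t = 2.0000: term = 29.689321
  t = 3.0000: term = 961.340910
Convexity = (1/P) * sum = 1001.500666 / 101.073174 = 9.908669
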